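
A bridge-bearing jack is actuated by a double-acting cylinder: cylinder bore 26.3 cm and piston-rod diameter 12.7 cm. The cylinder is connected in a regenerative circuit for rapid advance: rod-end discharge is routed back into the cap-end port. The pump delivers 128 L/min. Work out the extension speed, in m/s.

In regeneration the rod-end outflow joins the pump flow into the cap end, so the net volume the pump must supply per unit advance equals the rod cross-section area.
Rod cross-section A_rod = π/4 × (12.7 cm)² = 126.7 cm^2
v = Q_pump / A_rod

v ≈ 0.168 m/s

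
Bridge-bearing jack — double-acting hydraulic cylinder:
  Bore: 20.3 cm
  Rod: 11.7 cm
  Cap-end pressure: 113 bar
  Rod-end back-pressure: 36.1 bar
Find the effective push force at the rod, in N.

F ≈ 2.88e5 N

Cap-side area A_cap = π/4 × (20.3 cm)² = 323.7 cm^2
Rod-side annular area A_ann = π/4 × (20.3² − 11.7²) = 216.1 cm^2
Net thrust = P_cap·A_cap − P_rod·A_ann = 3.657e5 N − 78030 N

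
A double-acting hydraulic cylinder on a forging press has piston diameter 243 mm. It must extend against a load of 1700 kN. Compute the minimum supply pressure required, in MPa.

P ≈ 36.7 MPa

Cap-side area A_cap = π/4 × (243 mm)² = 46380 mm^2
P = F / A = 1700 kN / A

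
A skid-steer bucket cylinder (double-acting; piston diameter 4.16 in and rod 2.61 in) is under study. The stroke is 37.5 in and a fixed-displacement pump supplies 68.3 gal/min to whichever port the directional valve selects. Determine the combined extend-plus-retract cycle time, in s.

Cap-side area A_cap = π/4 × (4.16 in)² = 13.59 in^2
Rod-side annular area A_ann = π/4 × (4.16² − 2.61²) = 8.242 in^2
t_ext = A_cap·L/Q = 1.938 s
t_ret = A_ann·L/Q = 1.175 s
t_cycle = t_ext + t_ret

t ≈ 3.11 s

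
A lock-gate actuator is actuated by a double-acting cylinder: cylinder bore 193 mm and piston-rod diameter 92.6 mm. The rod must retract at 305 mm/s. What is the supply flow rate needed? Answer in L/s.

Rod-side annular area A_ann = π/4 × (193² − 92.6²) = 22520 mm^2
Q = A × v

Q ≈ 6.87 L/s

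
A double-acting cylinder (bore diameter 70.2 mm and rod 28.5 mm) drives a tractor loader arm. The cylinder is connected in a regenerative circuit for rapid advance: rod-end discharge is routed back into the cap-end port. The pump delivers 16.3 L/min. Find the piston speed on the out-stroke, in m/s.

v ≈ 0.426 m/s

In regeneration the rod-end outflow joins the pump flow into the cap end, so the net volume the pump must supply per unit advance equals the rod cross-section area.
Rod cross-section A_rod = π/4 × (28.5 mm)² = 637.9 mm^2
v = Q_pump / A_rod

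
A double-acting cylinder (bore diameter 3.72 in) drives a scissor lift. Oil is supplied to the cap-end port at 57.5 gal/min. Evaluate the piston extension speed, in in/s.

Cap-side area A_cap = π/4 × (3.72 in)² = 10.87 in^2
v = Q / A

v ≈ 20.4 in/s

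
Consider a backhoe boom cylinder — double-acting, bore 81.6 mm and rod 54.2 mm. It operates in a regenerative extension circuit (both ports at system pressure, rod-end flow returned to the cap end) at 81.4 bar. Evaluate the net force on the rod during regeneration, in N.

F ≈ 18800 N

With equal pressure on both faces, forces on the annular region cancel; the net push is pressure × rod cross-section.
Rod cross-section A_rod = π/4 × (54.2 mm)² = 2307 mm^2
F = P × A_rod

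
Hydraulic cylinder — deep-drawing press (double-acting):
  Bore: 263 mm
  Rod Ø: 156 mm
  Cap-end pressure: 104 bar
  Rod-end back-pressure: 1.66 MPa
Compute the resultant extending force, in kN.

F ≈ 507 kN

Cap-side area A_cap = π/4 × (263 mm)² = 54330 mm^2
Rod-side annular area A_ann = π/4 × (263² − 156²) = 35210 mm^2
Net thrust = P_cap·A_cap − P_rod·A_ann = 565.0 kN − 58.45 kN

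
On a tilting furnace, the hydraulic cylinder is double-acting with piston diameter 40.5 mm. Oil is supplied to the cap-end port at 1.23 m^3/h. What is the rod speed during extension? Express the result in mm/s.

Cap-side area A_cap = π/4 × (40.5 mm)² = 1288 mm^2
v = Q / A

v ≈ 265 mm/s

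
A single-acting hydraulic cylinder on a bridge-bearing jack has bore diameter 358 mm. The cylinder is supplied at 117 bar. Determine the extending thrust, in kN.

Cap-side area A_cap = π/4 × (358 mm)² = 1.007e5 mm^2
F = P × A_cap = 117 bar × A_cap

F ≈ 1180 kN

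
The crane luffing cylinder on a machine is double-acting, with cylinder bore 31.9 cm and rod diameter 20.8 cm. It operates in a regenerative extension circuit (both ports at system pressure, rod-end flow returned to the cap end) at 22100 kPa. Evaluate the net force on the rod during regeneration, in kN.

F ≈ 751 kN

With equal pressure on both faces, forces on the annular region cancel; the net push is pressure × rod cross-section.
Rod cross-section A_rod = π/4 × (20.8 cm)² = 339.8 cm^2
F = P × A_rod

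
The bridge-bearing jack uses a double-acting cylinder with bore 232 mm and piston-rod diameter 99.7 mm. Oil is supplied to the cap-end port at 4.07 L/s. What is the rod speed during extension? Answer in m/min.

v ≈ 5.78 m/min

Cap-side area A_cap = π/4 × (232 mm)² = 42270 mm^2
v = Q / A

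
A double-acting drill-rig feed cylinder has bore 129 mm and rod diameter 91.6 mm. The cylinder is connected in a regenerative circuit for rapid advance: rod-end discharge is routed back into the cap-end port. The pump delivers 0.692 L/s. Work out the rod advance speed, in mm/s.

v ≈ 105 mm/s

In regeneration the rod-end outflow joins the pump flow into the cap end, so the net volume the pump must supply per unit advance equals the rod cross-section area.
Rod cross-section A_rod = π/4 × (91.6 mm)² = 6590 mm^2
v = Q_pump / A_rod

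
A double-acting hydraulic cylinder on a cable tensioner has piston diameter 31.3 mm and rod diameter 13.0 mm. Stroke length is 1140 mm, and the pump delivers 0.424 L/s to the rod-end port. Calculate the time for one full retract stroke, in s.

Rod-side annular area A_ann = π/4 × (31.3² − 13.0²) = 636.7 mm^2
Swept volume V = A × L; t = V / Q = A·L / Q

t ≈ 1.71 s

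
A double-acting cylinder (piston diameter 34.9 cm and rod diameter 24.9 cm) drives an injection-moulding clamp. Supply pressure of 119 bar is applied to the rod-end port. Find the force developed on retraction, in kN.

F ≈ 559 kN

Rod-side annular area A_ann = π/4 × (34.9² − 24.9²) = 469.7 cm^2
On retraction the pressure acts on the annular area (bore minus rod).
F = P × A_ann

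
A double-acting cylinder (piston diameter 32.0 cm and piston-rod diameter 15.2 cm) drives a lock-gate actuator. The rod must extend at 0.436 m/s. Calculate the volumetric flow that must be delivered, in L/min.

Q ≈ 2100 L/min

Cap-side area A_cap = π/4 × (32.0 cm)² = 804.2 cm^2
Q = A × v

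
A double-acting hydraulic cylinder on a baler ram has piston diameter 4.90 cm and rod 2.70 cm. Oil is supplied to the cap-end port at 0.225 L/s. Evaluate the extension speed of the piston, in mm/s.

v ≈ 119 mm/s

Cap-side area A_cap = π/4 × (4.90 cm)² = 18.86 cm^2
v = Q / A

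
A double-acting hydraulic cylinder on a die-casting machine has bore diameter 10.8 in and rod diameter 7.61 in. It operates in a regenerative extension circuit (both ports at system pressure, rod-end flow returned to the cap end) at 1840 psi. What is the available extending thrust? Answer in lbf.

With equal pressure on both faces, forces on the annular region cancel; the net push is pressure × rod cross-section.
Rod cross-section A_rod = π/4 × (7.61 in)² = 45.48 in^2
F = P × A_rod

F ≈ 83700 lbf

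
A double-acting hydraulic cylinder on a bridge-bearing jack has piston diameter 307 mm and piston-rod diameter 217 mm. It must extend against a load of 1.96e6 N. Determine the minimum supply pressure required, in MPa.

P ≈ 26.5 MPa

Cap-side area A_cap = π/4 × (307 mm)² = 74020 mm^2
P = F / A = 1.96e6 N / A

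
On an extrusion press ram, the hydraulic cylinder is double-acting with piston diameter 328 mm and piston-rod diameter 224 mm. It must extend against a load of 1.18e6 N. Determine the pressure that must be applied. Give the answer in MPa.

Cap-side area A_cap = π/4 × (328 mm)² = 84500 mm^2
P = F / A = 1.18e6 N / A

P ≈ 14.0 MPa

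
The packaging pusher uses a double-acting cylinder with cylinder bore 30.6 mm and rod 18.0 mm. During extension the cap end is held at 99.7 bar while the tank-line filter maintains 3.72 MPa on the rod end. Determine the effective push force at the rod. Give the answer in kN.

F ≈ 5.54 kN

Cap-side area A_cap = π/4 × (30.6 mm)² = 735.4 mm^2
Rod-side annular area A_ann = π/4 × (30.6² − 18.0²) = 480.9 mm^2
Net thrust = P_cap·A_cap − P_rod·A_ann = 7.332 kN − 1.789 kN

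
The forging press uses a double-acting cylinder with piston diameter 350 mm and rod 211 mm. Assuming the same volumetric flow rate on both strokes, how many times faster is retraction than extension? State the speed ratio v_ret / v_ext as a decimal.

Cap-side area A_cap = π/4 × (350 mm)² = 96210 mm^2
Rod-side annular area A_ann = π/4 × (350² − 211²) = 61240 mm^2
For equal Q, v ∝ 1/A, so v_ret/v_ext = A_cap/A_ann.

v_ret/v_ext ≈ 1.57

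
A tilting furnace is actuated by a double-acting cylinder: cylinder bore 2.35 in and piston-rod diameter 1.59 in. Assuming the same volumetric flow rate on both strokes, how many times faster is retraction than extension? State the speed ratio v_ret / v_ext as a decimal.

v_ret/v_ext ≈ 1.84

Cap-side area A_cap = π/4 × (2.35 in)² = 4.337 in^2
Rod-side annular area A_ann = π/4 × (2.35² − 1.59²) = 2.352 in^2
For equal Q, v ∝ 1/A, so v_ret/v_ext = A_cap/A_ann.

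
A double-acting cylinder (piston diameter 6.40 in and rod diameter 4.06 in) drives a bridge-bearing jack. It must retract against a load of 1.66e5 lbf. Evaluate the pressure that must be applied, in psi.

P ≈ 8640 psi

Rod-side annular area A_ann = π/4 × (6.40² − 4.06²) = 19.22 in^2
Retraction: pressure acts on the annular area.
P = F / A = 1.66e5 lbf / A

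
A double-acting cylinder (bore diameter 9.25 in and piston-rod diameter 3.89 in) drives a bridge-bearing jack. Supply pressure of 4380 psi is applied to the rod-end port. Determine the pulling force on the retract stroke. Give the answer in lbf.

F ≈ 2.42e5 lbf

Rod-side annular area A_ann = π/4 × (9.25² − 3.89²) = 55.32 in^2
On retraction the pressure acts on the annular area (bore minus rod).
F = P × A_ann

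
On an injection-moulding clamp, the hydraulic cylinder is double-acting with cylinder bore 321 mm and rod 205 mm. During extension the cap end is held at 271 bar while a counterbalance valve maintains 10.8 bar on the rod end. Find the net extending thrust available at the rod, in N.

Cap-side area A_cap = π/4 × (321 mm)² = 80930 mm^2
Rod-side annular area A_ann = π/4 × (321² − 205²) = 47920 mm^2
Net thrust = P_cap·A_cap − P_rod·A_ann = 2.193e6 N − 51760 N

F ≈ 2.14e6 N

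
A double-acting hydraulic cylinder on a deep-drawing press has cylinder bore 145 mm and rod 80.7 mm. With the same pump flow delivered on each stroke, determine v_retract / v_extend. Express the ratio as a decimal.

v_ret/v_ext ≈ 1.45

Cap-side area A_cap = π/4 × (145 mm)² = 16510 mm^2
Rod-side annular area A_ann = π/4 × (145² − 80.7²) = 11400 mm^2
For equal Q, v ∝ 1/A, so v_ret/v_ext = A_cap/A_ann.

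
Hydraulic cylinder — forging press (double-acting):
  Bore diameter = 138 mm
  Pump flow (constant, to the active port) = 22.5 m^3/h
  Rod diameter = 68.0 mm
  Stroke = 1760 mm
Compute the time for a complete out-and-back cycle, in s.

Cap-side area A_cap = π/4 × (138 mm)² = 14960 mm^2
Rod-side annular area A_ann = π/4 × (138² − 68.0²) = 11330 mm^2
t_ext = A_cap·L/Q = 4.212 s
t_ret = A_ann·L/Q = 3.189 s
t_cycle = t_ext + t_ret

t ≈ 7.40 s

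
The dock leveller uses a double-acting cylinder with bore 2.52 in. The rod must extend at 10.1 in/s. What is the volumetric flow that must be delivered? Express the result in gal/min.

Q ≈ 13.1 gal/min

Cap-side area A_cap = π/4 × (2.52 in)² = 4.988 in^2
Q = A × v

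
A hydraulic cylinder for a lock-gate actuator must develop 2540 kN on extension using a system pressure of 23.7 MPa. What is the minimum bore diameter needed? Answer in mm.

Extension force acts on the full piston face: F = P × (π/4)D².
D = √(4F / (πP)) = √(4 × 2540 kN / (π × 23.7 MPa))

D ≈ 369 mm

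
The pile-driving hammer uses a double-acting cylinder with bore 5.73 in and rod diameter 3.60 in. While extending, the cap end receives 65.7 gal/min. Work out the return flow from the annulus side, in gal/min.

Q_out ≈ 39.8 gal/min

Cap-side area A_cap = π/4 × (5.73 in)² = 25.79 in^2
Rod-side annular area A_ann = π/4 × (5.73² − 3.60²) = 15.61 in^2
Piston speed v = Q_in/A_cap; rod-end outflow Q_out = v × A_ann = Q_in × A_ann/A_cap.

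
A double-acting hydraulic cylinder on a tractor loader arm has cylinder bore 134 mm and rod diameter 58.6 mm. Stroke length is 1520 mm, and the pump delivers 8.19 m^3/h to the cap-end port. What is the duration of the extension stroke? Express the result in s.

Cap-side area A_cap = π/4 × (134 mm)² = 14100 mm^2
Swept volume V = A × L; t = V / Q = A·L / Q

t ≈ 9.42 s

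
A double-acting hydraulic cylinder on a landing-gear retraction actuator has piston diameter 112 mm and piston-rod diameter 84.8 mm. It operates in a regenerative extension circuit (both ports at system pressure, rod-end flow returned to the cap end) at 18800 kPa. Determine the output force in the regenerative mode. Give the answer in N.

With equal pressure on both faces, forces on the annular region cancel; the net push is pressure × rod cross-section.
Rod cross-section A_rod = π/4 × (84.8 mm)² = 5648 mm^2
F = P × A_rod

F ≈ 1.06e5 N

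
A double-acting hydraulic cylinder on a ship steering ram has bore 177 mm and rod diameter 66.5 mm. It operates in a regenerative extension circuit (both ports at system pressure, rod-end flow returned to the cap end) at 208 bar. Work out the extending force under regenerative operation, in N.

With equal pressure on both faces, forces on the annular region cancel; the net push is pressure × rod cross-section.
Rod cross-section A_rod = π/4 × (66.5 mm)² = 3473 mm^2
F = P × A_rod

F ≈ 72200 N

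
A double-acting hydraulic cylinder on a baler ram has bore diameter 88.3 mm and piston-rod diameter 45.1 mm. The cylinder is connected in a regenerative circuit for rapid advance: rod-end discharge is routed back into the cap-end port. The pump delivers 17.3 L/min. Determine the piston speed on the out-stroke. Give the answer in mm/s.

v ≈ 180 mm/s

In regeneration the rod-end outflow joins the pump flow into the cap end, so the net volume the pump must supply per unit advance equals the rod cross-section area.
Rod cross-section A_rod = π/4 × (45.1 mm)² = 1598 mm^2
v = Q_pump / A_rod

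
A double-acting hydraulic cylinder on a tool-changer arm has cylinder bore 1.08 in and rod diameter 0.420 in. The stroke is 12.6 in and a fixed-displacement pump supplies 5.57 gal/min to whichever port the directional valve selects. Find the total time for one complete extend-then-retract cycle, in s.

t ≈ 0.995 s

Cap-side area A_cap = π/4 × (1.08 in)² = 0.9161 in^2
Rod-side annular area A_ann = π/4 × (1.08² − 0.420²) = 0.7775 in^2
t_ext = A_cap·L/Q = 0.5383 s
t_ret = A_ann·L/Q = 0.4569 s
t_cycle = t_ext + t_ret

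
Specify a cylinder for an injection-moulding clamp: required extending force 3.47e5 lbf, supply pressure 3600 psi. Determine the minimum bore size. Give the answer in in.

Extension force acts on the full piston face: F = P × (π/4)D².
D = √(4F / (πP)) = √(4 × 3.47e5 lbf / (π × 3600 psi))

D ≈ 11.1 in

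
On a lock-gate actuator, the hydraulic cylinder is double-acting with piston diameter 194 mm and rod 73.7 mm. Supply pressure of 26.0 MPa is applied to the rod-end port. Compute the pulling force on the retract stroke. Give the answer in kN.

Rod-side annular area A_ann = π/4 × (194² − 73.7²) = 25290 mm^2
On retraction the pressure acts on the annular area (bore minus rod).
F = P × A_ann

F ≈ 658 kN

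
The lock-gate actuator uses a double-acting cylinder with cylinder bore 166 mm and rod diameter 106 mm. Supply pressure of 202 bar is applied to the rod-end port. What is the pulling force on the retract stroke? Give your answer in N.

Rod-side annular area A_ann = π/4 × (166² − 106²) = 12820 mm^2
On retraction the pressure acts on the annular area (bore minus rod).
F = P × A_ann

F ≈ 2.59e5 N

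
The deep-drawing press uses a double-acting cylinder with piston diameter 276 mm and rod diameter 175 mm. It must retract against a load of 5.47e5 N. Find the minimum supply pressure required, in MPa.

Rod-side annular area A_ann = π/4 × (276² − 175²) = 35780 mm^2
Retraction: pressure acts on the annular area.
P = F / A = 5.47e5 N / A

P ≈ 15.3 MPa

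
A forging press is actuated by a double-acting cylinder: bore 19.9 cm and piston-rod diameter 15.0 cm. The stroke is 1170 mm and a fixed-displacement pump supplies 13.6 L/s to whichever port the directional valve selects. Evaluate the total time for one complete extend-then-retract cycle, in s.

Cap-side area A_cap = π/4 × (19.9 cm)² = 311.0 cm^2
Rod-side annular area A_ann = π/4 × (19.9² − 15.0²) = 134.3 cm^2
t_ext = A_cap·L/Q = 2.676 s
t_ret = A_ann·L/Q = 1.155 s
t_cycle = t_ext + t_ret

t ≈ 3.83 s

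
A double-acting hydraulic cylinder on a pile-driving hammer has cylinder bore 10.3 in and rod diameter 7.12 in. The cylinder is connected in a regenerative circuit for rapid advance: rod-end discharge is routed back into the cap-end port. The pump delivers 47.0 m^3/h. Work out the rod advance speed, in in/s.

In regeneration the rod-end outflow joins the pump flow into the cap end, so the net volume the pump must supply per unit advance equals the rod cross-section area.
Rod cross-section A_rod = π/4 × (7.12 in)² = 39.82 in^2
v = Q_pump / A_rod

v ≈ 20.0 in/s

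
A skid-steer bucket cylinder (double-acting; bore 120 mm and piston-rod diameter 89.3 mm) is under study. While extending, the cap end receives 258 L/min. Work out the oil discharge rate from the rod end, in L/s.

Q_out ≈ 1.92 L/s

Cap-side area A_cap = π/4 × (120 mm)² = 11310 mm^2
Rod-side annular area A_ann = π/4 × (120² − 89.3²) = 5047 mm^2
Piston speed v = Q_in/A_cap; rod-end outflow Q_out = v × A_ann = Q_in × A_ann/A_cap.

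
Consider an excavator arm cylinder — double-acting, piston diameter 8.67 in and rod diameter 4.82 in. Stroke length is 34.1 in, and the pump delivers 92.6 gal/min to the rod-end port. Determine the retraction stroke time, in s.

Rod-side annular area A_ann = π/4 × (8.67² − 4.82²) = 40.79 in^2
Swept volume V = A × L; t = V / Q = A·L / Q

t ≈ 3.90 s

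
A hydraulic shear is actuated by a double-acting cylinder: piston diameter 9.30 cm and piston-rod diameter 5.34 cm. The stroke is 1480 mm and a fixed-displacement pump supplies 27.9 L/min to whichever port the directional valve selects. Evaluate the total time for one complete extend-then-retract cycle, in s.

t ≈ 36.1 s

Cap-side area A_cap = π/4 × (9.30 cm)² = 67.93 cm^2
Rod-side annular area A_ann = π/4 × (9.30² − 5.34²) = 45.53 cm^2
t_ext = A_cap·L/Q = 21.62 s
t_ret = A_ann·L/Q = 14.49 s
t_cycle = t_ext + t_ret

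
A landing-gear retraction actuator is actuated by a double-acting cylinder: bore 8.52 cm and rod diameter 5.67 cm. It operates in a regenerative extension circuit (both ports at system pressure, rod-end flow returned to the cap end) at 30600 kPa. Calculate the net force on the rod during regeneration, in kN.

With equal pressure on both faces, forces on the annular region cancel; the net push is pressure × rod cross-section.
Rod cross-section A_rod = π/4 × (5.67 cm)² = 25.25 cm^2
F = P × A_rod

F ≈ 77.3 kN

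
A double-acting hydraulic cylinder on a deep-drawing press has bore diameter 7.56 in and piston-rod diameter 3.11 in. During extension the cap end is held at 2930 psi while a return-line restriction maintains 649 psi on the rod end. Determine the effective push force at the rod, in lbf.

Cap-side area A_cap = π/4 × (7.56 in)² = 44.89 in^2
Rod-side annular area A_ann = π/4 × (7.56² − 3.11²) = 37.29 in^2
Net thrust = P_cap·A_cap − P_rod·A_ann = 1.315e5 lbf − 24200 lbf

F ≈ 1.07e5 lbf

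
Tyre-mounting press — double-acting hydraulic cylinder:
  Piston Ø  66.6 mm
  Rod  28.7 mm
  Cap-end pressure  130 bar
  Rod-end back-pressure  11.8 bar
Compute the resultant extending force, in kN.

F ≈ 41.9 kN

Cap-side area A_cap = π/4 × (66.6 mm)² = 3484 mm^2
Rod-side annular area A_ann = π/4 × (66.6² − 28.7²) = 2837 mm^2
Net thrust = P_cap·A_cap − P_rod·A_ann = 45.29 kN − 3.347 kN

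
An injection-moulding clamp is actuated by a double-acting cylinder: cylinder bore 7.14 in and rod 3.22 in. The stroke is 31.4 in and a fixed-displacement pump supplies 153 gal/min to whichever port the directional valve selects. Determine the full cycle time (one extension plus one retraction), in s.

t ≈ 3.83 s

Cap-side area A_cap = π/4 × (7.14 in)² = 40.04 in^2
Rod-side annular area A_ann = π/4 × (7.14² − 3.22²) = 31.90 in^2
t_ext = A_cap·L/Q = 2.134 s
t_ret = A_ann·L/Q = 1.700 s
t_cycle = t_ext + t_ret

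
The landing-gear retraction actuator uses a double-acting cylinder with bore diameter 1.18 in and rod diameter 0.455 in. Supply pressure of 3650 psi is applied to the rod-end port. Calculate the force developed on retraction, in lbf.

Rod-side annular area A_ann = π/4 × (1.18² − 0.455²) = 0.9310 in^2
On retraction the pressure acts on the annular area (bore minus rod).
F = P × A_ann

F ≈ 3400 lbf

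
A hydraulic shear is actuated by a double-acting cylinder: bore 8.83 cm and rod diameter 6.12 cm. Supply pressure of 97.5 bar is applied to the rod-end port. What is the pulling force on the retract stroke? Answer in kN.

F ≈ 31.0 kN

Rod-side annular area A_ann = π/4 × (8.83² − 6.12²) = 31.82 cm^2
On retraction the pressure acts on the annular area (bore minus rod).
F = P × A_ann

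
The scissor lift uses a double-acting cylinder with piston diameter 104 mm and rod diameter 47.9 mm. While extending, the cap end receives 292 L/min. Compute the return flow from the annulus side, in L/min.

Cap-side area A_cap = π/4 × (104 mm)² = 8495 mm^2
Rod-side annular area A_ann = π/4 × (104² − 47.9²) = 6693 mm^2
Piston speed v = Q_in/A_cap; rod-end outflow Q_out = v × A_ann = Q_in × A_ann/A_cap.

Q_out ≈ 230 L/min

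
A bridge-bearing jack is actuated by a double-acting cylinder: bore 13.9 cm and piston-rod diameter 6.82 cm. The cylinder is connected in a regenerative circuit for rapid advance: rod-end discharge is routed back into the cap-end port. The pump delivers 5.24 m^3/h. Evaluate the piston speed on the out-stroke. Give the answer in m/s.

In regeneration the rod-end outflow joins the pump flow into the cap end, so the net volume the pump must supply per unit advance equals the rod cross-section area.
Rod cross-section A_rod = π/4 × (6.82 cm)² = 36.53 cm^2
v = Q_pump / A_rod

v ≈ 0.398 m/s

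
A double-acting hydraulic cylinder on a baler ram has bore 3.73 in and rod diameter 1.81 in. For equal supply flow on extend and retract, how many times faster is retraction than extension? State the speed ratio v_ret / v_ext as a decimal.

Cap-side area A_cap = π/4 × (3.73 in)² = 10.93 in^2
Rod-side annular area A_ann = π/4 × (3.73² − 1.81²) = 8.354 in^2
For equal Q, v ∝ 1/A, so v_ret/v_ext = A_cap/A_ann.

v_ret/v_ext ≈ 1.31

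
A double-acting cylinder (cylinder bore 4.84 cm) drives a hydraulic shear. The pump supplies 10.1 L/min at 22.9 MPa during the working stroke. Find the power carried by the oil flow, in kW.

Hydraulic power = P × Q

W ≈ 3.85 kW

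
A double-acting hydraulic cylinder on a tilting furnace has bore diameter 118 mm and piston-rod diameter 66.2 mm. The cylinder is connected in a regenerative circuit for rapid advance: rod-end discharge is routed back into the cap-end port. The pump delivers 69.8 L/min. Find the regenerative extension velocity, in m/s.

In regeneration the rod-end outflow joins the pump flow into the cap end, so the net volume the pump must supply per unit advance equals the rod cross-section area.
Rod cross-section A_rod = π/4 × (66.2 mm)² = 3442 mm^2
v = Q_pump / A_rod

v ≈ 0.338 m/s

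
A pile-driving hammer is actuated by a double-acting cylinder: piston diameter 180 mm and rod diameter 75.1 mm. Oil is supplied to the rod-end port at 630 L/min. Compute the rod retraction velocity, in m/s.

Rod-side annular area A_ann = π/4 × (180² − 75.1²) = 21020 mm^2
Flow into the rod-end port fills the annular volume.
v = Q / A

v ≈ 0.500 m/s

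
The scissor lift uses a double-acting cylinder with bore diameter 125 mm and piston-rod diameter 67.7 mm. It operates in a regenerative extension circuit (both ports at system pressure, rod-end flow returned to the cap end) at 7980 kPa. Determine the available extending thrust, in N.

F ≈ 28700 N

With equal pressure on both faces, forces on the annular region cancel; the net push is pressure × rod cross-section.
Rod cross-section A_rod = π/4 × (67.7 mm)² = 3600 mm^2
F = P × A_rod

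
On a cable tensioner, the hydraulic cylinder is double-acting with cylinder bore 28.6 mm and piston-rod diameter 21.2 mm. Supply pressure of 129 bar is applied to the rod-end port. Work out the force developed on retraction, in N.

Rod-side annular area A_ann = π/4 × (28.6² − 21.2²) = 289.4 mm^2
On retraction the pressure acts on the annular area (bore minus rod).
F = P × A_ann

F ≈ 3730 N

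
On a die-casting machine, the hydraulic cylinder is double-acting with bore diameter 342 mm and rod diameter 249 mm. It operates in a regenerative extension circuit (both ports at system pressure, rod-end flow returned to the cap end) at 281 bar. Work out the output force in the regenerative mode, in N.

F ≈ 1.37e6 N

With equal pressure on both faces, forces on the annular region cancel; the net push is pressure × rod cross-section.
Rod cross-section A_rod = π/4 × (249 mm)² = 48700 mm^2
F = P × A_rod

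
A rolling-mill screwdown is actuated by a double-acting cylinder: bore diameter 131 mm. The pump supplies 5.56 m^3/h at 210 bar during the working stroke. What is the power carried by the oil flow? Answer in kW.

Hydraulic power = P × Q

W ≈ 32.4 kW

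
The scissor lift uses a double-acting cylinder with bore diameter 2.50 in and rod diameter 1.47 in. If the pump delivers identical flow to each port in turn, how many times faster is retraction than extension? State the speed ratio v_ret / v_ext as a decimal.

v_ret/v_ext ≈ 1.53

Cap-side area A_cap = π/4 × (2.50 in)² = 4.909 in^2
Rod-side annular area A_ann = π/4 × (2.50² − 1.47²) = 3.212 in^2
For equal Q, v ∝ 1/A, so v_ret/v_ext = A_cap/A_ann.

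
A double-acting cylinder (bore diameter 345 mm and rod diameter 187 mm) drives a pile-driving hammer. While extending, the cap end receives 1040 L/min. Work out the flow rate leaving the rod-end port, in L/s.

Q_out ≈ 12.2 L/s

Cap-side area A_cap = π/4 × (345 mm)² = 93480 mm^2
Rod-side annular area A_ann = π/4 × (345² − 187²) = 66020 mm^2
Piston speed v = Q_in/A_cap; rod-end outflow Q_out = v × A_ann = Q_in × A_ann/A_cap.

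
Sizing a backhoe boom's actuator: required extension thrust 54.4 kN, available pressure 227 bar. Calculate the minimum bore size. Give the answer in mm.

D ≈ 55.2 mm

Extension force acts on the full piston face: F = P × (π/4)D².
D = √(4F / (πP)) = √(4 × 54.4 kN / (π × 227 bar))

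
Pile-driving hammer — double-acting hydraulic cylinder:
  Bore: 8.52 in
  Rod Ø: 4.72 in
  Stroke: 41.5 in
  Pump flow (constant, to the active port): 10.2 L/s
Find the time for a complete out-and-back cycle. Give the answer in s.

Cap-side area A_cap = π/4 × (8.52 in)² = 57.01 in^2
Rod-side annular area A_ann = π/4 × (8.52² − 4.72²) = 39.51 in^2
t_ext = A_cap·L/Q = 3.801 s
t_ret = A_ann·L/Q = 2.635 s
t_cycle = t_ext + t_ret

t ≈ 6.44 s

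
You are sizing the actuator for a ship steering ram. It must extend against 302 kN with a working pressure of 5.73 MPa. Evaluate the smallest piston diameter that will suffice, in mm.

Extension force acts on the full piston face: F = P × (π/4)D².
D = √(4F / (πP)) = √(4 × 302 kN / (π × 5.73 MPa))

D ≈ 259 mm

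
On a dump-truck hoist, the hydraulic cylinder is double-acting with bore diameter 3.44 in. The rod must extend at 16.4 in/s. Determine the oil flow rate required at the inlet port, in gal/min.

Q ≈ 39.6 gal/min

Cap-side area A_cap = π/4 × (3.44 in)² = 9.294 in^2
Q = A × v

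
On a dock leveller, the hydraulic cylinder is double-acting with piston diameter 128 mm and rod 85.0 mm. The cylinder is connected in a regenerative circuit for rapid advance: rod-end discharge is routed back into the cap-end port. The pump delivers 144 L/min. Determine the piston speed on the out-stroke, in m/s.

v ≈ 0.423 m/s

In regeneration the rod-end outflow joins the pump flow into the cap end, so the net volume the pump must supply per unit advance equals the rod cross-section area.
Rod cross-section A_rod = π/4 × (85.0 mm)² = 5675 mm^2
v = Q_pump / A_rod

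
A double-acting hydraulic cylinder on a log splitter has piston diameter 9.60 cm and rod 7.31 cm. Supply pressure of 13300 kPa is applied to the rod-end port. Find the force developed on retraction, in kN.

Rod-side annular area A_ann = π/4 × (9.60² − 7.31²) = 30.41 cm^2
On retraction the pressure acts on the annular area (bore minus rod).
F = P × A_ann

F ≈ 40.5 kN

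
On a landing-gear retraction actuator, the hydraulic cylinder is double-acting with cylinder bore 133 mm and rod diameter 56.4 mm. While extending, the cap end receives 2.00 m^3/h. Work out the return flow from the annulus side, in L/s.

Cap-side area A_cap = π/4 × (133 mm)² = 13890 mm^2
Rod-side annular area A_ann = π/4 × (133² − 56.4²) = 11390 mm^2
Piston speed v = Q_in/A_cap; rod-end outflow Q_out = v × A_ann = Q_in × A_ann/A_cap.

Q_out ≈ 0.456 L/s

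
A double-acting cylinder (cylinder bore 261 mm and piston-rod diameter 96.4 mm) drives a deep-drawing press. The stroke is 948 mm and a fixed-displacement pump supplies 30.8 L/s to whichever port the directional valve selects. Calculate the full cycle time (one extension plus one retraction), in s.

Cap-side area A_cap = π/4 × (261 mm)² = 53500 mm^2
Rod-side annular area A_ann = π/4 × (261² − 96.4²) = 46200 mm^2
t_ext = A_cap·L/Q = 1.647 s
t_ret = A_ann·L/Q = 1.422 s
t_cycle = t_ext + t_ret

t ≈ 3.07 s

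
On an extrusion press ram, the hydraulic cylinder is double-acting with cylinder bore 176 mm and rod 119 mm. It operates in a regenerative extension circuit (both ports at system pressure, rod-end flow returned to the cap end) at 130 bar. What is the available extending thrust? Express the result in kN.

With equal pressure on both faces, forces on the annular region cancel; the net push is pressure × rod cross-section.
Rod cross-section A_rod = π/4 × (119 mm)² = 11120 mm^2
F = P × A_rod

F ≈ 145 kN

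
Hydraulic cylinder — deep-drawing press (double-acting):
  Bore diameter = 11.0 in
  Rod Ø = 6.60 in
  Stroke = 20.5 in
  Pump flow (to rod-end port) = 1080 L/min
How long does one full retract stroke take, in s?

Rod-side annular area A_ann = π/4 × (11.0² − 6.60²) = 60.82 in^2
Swept volume V = A × L; t = V / Q = A·L / Q

t ≈ 1.14 s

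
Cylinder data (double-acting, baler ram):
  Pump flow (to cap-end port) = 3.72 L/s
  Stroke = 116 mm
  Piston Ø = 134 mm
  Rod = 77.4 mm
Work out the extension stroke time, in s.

Cap-side area A_cap = π/4 × (134 mm)² = 14100 mm^2
Swept volume V = A × L; t = V / Q = A·L / Q

t ≈ 0.440 s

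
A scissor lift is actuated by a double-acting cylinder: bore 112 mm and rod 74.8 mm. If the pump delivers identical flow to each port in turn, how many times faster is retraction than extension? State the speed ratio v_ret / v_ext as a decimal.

Cap-side area A_cap = π/4 × (112 mm)² = 9852 mm^2
Rod-side annular area A_ann = π/4 × (112² − 74.8²) = 5458 mm^2
For equal Q, v ∝ 1/A, so v_ret/v_ext = A_cap/A_ann.

v_ret/v_ext ≈ 1.81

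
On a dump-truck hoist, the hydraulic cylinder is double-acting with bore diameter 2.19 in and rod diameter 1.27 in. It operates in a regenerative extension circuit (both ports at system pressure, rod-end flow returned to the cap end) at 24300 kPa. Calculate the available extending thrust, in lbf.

F ≈ 4460 lbf

With equal pressure on both faces, forces on the annular region cancel; the net push is pressure × rod cross-section.
Rod cross-section A_rod = π/4 × (1.27 in)² = 1.267 in^2
F = P × A_rod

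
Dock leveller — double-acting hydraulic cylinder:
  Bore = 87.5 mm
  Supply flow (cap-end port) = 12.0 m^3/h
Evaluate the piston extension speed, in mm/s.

v ≈ 554 mm/s

Cap-side area A_cap = π/4 × (87.5 mm)² = 6013 mm^2
v = Q / A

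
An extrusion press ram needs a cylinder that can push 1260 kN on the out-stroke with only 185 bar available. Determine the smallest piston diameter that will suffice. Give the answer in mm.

D ≈ 294 mm

Extension force acts on the full piston face: F = P × (π/4)D².
D = √(4F / (πP)) = √(4 × 1260 kN / (π × 185 bar))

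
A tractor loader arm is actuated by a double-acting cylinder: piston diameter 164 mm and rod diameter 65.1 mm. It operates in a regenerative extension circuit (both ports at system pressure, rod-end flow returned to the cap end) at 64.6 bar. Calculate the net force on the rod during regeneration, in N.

With equal pressure on both faces, forces on the annular region cancel; the net push is pressure × rod cross-section.
Rod cross-section A_rod = π/4 × (65.1 mm)² = 3329 mm^2
F = P × A_rod

F ≈ 21500 N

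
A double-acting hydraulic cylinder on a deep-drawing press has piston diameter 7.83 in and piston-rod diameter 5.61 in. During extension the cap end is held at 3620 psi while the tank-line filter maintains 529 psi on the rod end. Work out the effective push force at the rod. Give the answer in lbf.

F ≈ 1.62e5 lbf

Cap-side area A_cap = π/4 × (7.83 in)² = 48.15 in^2
Rod-side annular area A_ann = π/4 × (7.83² − 5.61²) = 23.43 in^2
Net thrust = P_cap·A_cap − P_rod·A_ann = 1.743e5 lbf − 12400 lbf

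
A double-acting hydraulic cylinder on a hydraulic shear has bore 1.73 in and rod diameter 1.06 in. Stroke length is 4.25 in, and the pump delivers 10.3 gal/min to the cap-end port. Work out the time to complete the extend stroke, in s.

Cap-side area A_cap = π/4 × (1.73 in)² = 2.351 in^2
Swept volume V = A × L; t = V / Q = A·L / Q

t ≈ 0.252 s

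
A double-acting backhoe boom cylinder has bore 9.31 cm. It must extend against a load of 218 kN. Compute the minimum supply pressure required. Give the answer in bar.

Cap-side area A_cap = π/4 × (9.31 cm)² = 68.08 cm^2
P = F / A = 218 kN / A

P ≈ 320 bar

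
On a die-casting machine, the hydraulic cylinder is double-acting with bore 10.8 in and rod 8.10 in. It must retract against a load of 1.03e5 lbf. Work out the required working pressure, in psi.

Rod-side annular area A_ann = π/4 × (10.8² − 8.10²) = 40.08 in^2
Retraction: pressure acts on the annular area.
P = F / A = 1.03e5 lbf / A

P ≈ 2570 psi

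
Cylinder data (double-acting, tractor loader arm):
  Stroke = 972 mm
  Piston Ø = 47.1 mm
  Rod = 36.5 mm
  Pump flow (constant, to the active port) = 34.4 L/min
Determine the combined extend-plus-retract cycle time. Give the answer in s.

Cap-side area A_cap = π/4 × (47.1 mm)² = 1742 mm^2
Rod-side annular area A_ann = π/4 × (47.1² − 36.5²) = 696.0 mm^2
t_ext = A_cap·L/Q = 2.954 s
t_ret = A_ann·L/Q = 1.180 s
t_cycle = t_ext + t_ret

t ≈ 4.13 s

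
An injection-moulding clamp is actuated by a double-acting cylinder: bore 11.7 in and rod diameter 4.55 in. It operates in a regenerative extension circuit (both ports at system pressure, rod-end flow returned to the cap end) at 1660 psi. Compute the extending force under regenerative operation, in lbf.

F ≈ 27000 lbf

With equal pressure on both faces, forces on the annular region cancel; the net push is pressure × rod cross-section.
Rod cross-section A_rod = π/4 × (4.55 in)² = 16.26 in^2
F = P × A_rod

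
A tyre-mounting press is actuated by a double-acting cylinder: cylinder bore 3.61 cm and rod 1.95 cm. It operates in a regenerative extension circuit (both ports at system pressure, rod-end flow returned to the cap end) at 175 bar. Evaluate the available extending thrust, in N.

F ≈ 5230 N

With equal pressure on both faces, forces on the annular region cancel; the net push is pressure × rod cross-section.
Rod cross-section A_rod = π/4 × (1.95 cm)² = 2.986 cm^2
F = P × A_rod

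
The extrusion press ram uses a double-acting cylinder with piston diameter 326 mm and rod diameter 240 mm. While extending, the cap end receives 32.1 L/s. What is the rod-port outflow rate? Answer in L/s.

Q_out ≈ 14.7 L/s

Cap-side area A_cap = π/4 × (326 mm)² = 83470 mm^2
Rod-side annular area A_ann = π/4 × (326² − 240²) = 38230 mm^2
Piston speed v = Q_in/A_cap; rod-end outflow Q_out = v × A_ann = Q_in × A_ann/A_cap.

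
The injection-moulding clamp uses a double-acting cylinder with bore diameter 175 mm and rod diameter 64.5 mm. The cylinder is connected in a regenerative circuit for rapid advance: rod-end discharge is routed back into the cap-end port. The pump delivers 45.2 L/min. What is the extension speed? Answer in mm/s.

In regeneration the rod-end outflow joins the pump flow into the cap end, so the net volume the pump must supply per unit advance equals the rod cross-section area.
Rod cross-section A_rod = π/4 × (64.5 mm)² = 3267 mm^2
v = Q_pump / A_rod

v ≈ 231 mm/s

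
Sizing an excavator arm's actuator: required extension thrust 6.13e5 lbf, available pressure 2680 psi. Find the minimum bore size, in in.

D ≈ 17.1 in

Extension force acts on the full piston face: F = P × (π/4)D².
D = √(4F / (πP)) = √(4 × 6.13e5 lbf / (π × 2680 psi))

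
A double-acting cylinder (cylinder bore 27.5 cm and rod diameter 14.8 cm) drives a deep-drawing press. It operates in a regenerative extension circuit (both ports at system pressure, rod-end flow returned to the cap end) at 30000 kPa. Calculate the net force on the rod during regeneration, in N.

F ≈ 5.16e5 N

With equal pressure on both faces, forces on the annular region cancel; the net push is pressure × rod cross-section.
Rod cross-section A_rod = π/4 × (14.8 cm)² = 172.0 cm^2
F = P × A_rod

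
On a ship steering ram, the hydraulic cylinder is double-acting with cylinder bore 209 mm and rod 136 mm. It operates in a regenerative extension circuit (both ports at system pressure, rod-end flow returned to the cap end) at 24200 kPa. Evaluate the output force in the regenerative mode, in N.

With equal pressure on both faces, forces on the annular region cancel; the net push is pressure × rod cross-section.
Rod cross-section A_rod = π/4 × (136 mm)² = 14530 mm^2
F = P × A_rod

F ≈ 3.52e5 N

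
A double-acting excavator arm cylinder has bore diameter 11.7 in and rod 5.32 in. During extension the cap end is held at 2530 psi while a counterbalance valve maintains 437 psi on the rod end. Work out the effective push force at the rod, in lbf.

F ≈ 2.35e5 lbf

Cap-side area A_cap = π/4 × (11.7 in)² = 107.5 in^2
Rod-side annular area A_ann = π/4 × (11.7² − 5.32²) = 85.28 in^2
Net thrust = P_cap·A_cap − P_rod·A_ann = 2.720e5 lbf − 37270 lbf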